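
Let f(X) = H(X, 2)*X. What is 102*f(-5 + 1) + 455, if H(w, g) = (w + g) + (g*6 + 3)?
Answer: -4849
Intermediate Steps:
H(w, g) = 3 + w + 7*g (H(w, g) = (g + w) + (6*g + 3) = (g + w) + (3 + 6*g) = 3 + w + 7*g)
f(X) = X*(17 + X) (f(X) = (3 + X + 7*2)*X = (3 + X + 14)*X = (17 + X)*X = X*(17 + X))
102*f(-5 + 1) + 455 = 102*((-5 + 1)*(17 + (-5 + 1))) + 455 = 102*(-4*(17 - 4)) + 455 = 102*(-4*13) + 455 = 102*(-52) + 455 = -5304 + 455 = -4849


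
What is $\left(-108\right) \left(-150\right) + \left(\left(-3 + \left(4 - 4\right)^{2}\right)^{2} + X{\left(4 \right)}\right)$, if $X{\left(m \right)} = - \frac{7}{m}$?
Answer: $\frac{64829}{4} \approx 16207.0$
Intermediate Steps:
$\left(-108\right) \left(-150\right) + \left(\left(-3 + \left(4 - 4\right)^{2}\right)^{2} + X{\left(4 \right)}\right) = \left(-108\right) \left(-150\right) + \left(\left(-3 + \left(4 - 4\right)^{2}\right)^{2} - \frac{7}{4}\right) = 16200 + \left(\left(-3 + 0^{2}\right)^{2} - \frac{7}{4}\right) = 16200 - \left(\frac{7}{4} - \left(-3 + 0\right)^{2}\right) = 16200 - \left(\frac{7}{4} - \left(-3\right)^{2}\right) = 16200 + \left(9 - \frac{7}{4}\right) = 16200 + \frac{29}{4} = \frac{64829}{4}$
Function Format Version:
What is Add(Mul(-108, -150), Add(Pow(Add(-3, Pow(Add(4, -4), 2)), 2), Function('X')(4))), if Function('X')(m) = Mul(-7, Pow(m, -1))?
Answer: Rational(64829, 4) ≈ 16207.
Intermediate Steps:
Add(Mul(-108, -150), Add(Pow(Add(-3, Pow(Add(4, -4), 2)), 2), Function('X')(4))) = Add(Mul(-108, -150), Add(Pow(Add(-3, Pow(Add(4, -4), 2)), 2), Mul(-7, Pow(4, -1)))) = Add(16200, Add(Pow(Add(-3, Pow(0, 2)), 2), Mul(-7, Rational(1, 4)))) = Add(16200, Add(Pow(Add(-3, 0), 2), Rational(-7, 4))) = Add(16200, Add(Pow(-3, 2), Rational(-7, 4))) = Add(16200, Add(9, Rational(-7, 4))) = Add(16200, Rational(29, 4)) = Rational(64829, 4)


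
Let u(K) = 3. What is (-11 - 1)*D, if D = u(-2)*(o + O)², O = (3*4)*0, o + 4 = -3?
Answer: -1764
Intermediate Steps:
o = -7 (o = -4 - 3 = -7)
O = 0 (O = 12*0 = 0)
D = 147 (D = 3*(-7 + 0)² = 3*(-7)² = 3*49 = 147)
(-11 - 1)*D = (-11 - 1)*147 = -12*147 = -1764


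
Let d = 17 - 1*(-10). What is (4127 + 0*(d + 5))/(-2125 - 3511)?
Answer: -4127/5636 ≈ -0.73226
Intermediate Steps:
d = 27 (d = 17 + 10 = 27)
(4127 + 0*(d + 5))/(-2125 - 3511) = (4127 + 0*(27 + 5))/(-2125 - 3511) = (4127 + 0*32)/(-5636) = (4127 + 0)*(-1/5636) = 4127*(-1/5636) = -4127/5636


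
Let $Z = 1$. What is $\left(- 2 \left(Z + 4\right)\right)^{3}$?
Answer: $-1000$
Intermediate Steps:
$\left(- 2 \left(Z + 4\right)\right)^{3} = \left(- 2 \left(1 + 4\right)\right)^{3} = \left(\left(-2\right) 5\right)^{3} = \left(-10\right)^{3} = -1000$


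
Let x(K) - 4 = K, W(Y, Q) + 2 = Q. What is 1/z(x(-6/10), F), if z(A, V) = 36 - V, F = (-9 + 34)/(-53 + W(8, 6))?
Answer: 49/1789 ≈ 0.027390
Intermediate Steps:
W(Y, Q) = -2 + Q
x(K) = 4 + K
F = -25/49 (F = (-9 + 34)/(-53 + (-2 + 6)) = 25/(-53 + 4) = 25/(-49) = 25*(-1/49) = -25/49 ≈ -0.51020)
1/z(x(-6/10), F) = 1/(36 - 1*(-25/49)) = 1/(36 + 25/49) = 1/(1789/49) = 49/1789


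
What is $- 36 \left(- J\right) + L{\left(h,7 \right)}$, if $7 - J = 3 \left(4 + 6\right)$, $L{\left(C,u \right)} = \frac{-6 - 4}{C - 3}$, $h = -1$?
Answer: $- \frac{1651}{2} \approx -825.5$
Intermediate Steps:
$L{\left(C,u \right)} = - \frac{10}{-3 + C}$
$J = -23$ ($J = 7 - 3 \left(4 + 6\right) = 7 - 3 \cdot 10 = 7 - 30 = -23$)
$- 36 \left(- J\right) + L{\left(h,7 \right)} = - 36 \left(\left(-1\right) \left(-23\right)\right) - \frac{10}{-3 - 1} = \left(-36\right) 23 - \frac{10}{-4} = -828 - - \frac{5}{2} = -828 + \frac{5}{2} = - \frac{1651}{2}$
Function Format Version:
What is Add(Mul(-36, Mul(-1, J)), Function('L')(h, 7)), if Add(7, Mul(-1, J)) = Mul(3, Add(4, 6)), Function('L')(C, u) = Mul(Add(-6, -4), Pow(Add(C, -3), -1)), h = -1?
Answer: Rational(-1651, 2) ≈ -825.50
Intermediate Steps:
Function('L')(C, u) = Mul(-10, Pow(Add(-3, C), -1))
J = -23 (J = Add(7, Mul(-1, Mul(3, Add(4, 6)))) = Add(7, Mul(-1, Mul(3, 10))) = Add(7, Mul(-1, 30)) = Add(7, -30) = -23)
Add(Mul(-36, Mul(-1, J)), Function('L')(h, 7)) = Add(Mul(-36, Mul(-1, -23)), Mul(-10, Pow(Add(-3, -1), -1))) = Add(Mul(-36, 23), Mul(-10, Pow(-4, -1))) = Add(-828, Mul(-10, Rational(-1, 4))) = Add(-828, Rational(5, 2)) = Rational(-1651, 2)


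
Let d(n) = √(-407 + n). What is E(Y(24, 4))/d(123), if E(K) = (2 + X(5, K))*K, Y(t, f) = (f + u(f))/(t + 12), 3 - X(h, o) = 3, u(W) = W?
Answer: -2*I*√71/639 ≈ -0.026373*I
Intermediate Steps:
X(h, o) = 0 (X(h, o) = 3 - 1*3 = 3 - 3 = 0)
Y(t, f) = 2*f/(12 + t) (Y(t, f) = (f + f)/(t + 12) = (2*f)/(12 + t) = 2*f/(12 + t))
E(K) = 2*K (E(K) = (2 + 0)*K = 2*K)
E(Y(24, 4))/d(123) = (2*(2*4/(12 + 24)))/(√(-407 + 123)) = (2*(2*4/36))/(√(-284)) = (2*(2*4*(1/36)))/((2*I*√71)) = (2*(2/9))*(-I*√71/142) = 4*(-I*√71/142)/9 = -2*I*√71/639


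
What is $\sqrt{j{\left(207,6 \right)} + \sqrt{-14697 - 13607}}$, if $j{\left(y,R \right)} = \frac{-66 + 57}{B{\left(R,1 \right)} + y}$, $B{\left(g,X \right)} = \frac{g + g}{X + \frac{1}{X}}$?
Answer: $\frac{\sqrt{-213 + 20164 i \sqrt{1769}}}{71} \approx 9.1705 + 9.1728 i$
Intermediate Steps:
$B{\left(g,X \right)} = \frac{2 g}{X + \frac{1}{X}}$
$j{\left(y,R \right)} = - \frac{9}{R + y}$ ($j{\left(y,R \right)} = \frac{-66 + 57}{2 \cdot 1 R \frac{1}{1 + 1^{2}} + y} = - \frac{9}{2 \cdot 1 R \frac{1}{1 + 1} + y} = - \frac{9}{2 \cdot 1 R \frac{1}{2} + y} = - \frac{9}{R + y}$)
$\sqrt{j{\left(207,6 \right)} + \sqrt{-14697 - 13607}} = \sqrt{- \frac{9}{6 + 207} + \sqrt{-14697 - 13607}} = \sqrt{- \frac{9}{213} + \sqrt{-28304}} = \sqrt{\left(-9\right) \frac{1}{213} + 4 i \sqrt{1769}} = \sqrt{- \frac{3}{71} + 4 i \sqrt{1769}}$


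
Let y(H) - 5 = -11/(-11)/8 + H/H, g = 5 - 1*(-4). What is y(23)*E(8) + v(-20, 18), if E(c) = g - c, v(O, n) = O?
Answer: -111/8 ≈ -13.875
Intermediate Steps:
g = 9 (g = 5 + 4 = 9)
y(H) = 49/8 (y(H) = 5 + (-11/(-11)/8 + H/H) = 5 + (-11*(-1/11)*(1/8) + 1) = 5 + (1*(1/8) + 1) = 5 + (1/8 + 1) = 5 + 9/8 = 49/8)
E(c) = 9 - c
y(23)*E(8) + v(-20, 18) = 49*(9 - 1*8)/8 - 20 = 49*(9 - 8)/8 - 20 = (49/8)*1 - 20 = 49/8 - 20 = -111/8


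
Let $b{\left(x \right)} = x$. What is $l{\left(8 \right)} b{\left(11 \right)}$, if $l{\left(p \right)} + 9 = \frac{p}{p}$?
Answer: $-88$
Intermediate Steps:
$l{\left(p \right)} = -8$ ($l{\left(p \right)} = -9 + \frac{p}{p} = -9 + 1 = -8$)
$l{\left(8 \right)} b{\left(11 \right)} = \left(-8\right) 11 = -88$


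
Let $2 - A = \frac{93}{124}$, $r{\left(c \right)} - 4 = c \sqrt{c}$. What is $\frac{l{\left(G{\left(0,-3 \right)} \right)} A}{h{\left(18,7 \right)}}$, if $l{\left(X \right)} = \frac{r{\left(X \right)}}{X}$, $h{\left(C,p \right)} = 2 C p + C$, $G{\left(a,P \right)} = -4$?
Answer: $- \frac{1}{216} + \frac{i}{108} \approx -0.0046296 + 0.0092593 i$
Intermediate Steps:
$r{\left(c \right)} = 4 + c^{\frac{3}{2}}$ ($r{\left(c \right)} = 4 + c \sqrt{c} = 4 + c^{\frac{3}{2}}$)
$h{\left(C,p \right)} = C + 2 C p$ ($h{\left(C,p \right)} = 2 C p + C = C + 2 C p$)
$A = \frac{5}{4}$ ($A = 2 - \frac{93}{124} = 2 - 93 \cdot \frac{1}{124} = 2 - \frac{3}{4} = \frac{5}{4} \approx 1.25$)
$l{\left(X \right)} = \frac{4 + X^{\frac{3}{2}}}{X}$
$\frac{l{\left(G{\left(0,-3 \right)} \right)} A}{h{\left(18,7 \right)}} = \frac{\frac{4 + \left(-4\right)^{\frac{3}{2}}}{-4} \cdot \frac{5}{4}}{18 \left(1 + 2 \cdot 7\right)} = \frac{- \frac{4 - 8 i}{4} \cdot \frac{5}{4}}{18 \left(1 + 14\right)} = \frac{\left(-1 + 2 i\right) \frac{5}{4}}{18 \cdot 15} = \frac{- \frac{5}{4} + \frac{5 i}{2}}{270} = \left(- \frac{5}{4} + \frac{5 i}{2}\right) \frac{1}{270} = - \frac{1}{216} + \frac{i}{108}$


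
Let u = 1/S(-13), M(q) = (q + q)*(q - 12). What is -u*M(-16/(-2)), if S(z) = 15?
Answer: 64/15 ≈ 4.2667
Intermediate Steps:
M(q) = 2*q*(-12 + q) (M(q) = (2*q)*(-12 + q) = 2*q*(-12 + q))
u = 1/15 ≈ 0.066667
-u*M(-16/(-2)) = -2*(-16/(-2))*(-12 - 16/(-2))/15 = -2*(-16*(-½))*(-12 - 16*(-½))/15 = -2*8*(-12 + 8)/15 = -2*8*(-4)/15 = -(-64)/15 = -1*(-64/15) = 64/15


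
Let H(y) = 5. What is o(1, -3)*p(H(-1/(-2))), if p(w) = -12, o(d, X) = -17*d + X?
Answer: 240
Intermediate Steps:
o(d, X) = X - 17*d
o(1, -3)*p(H(-1/(-2))) = (-3 - 17*1)*(-12) = (-3 - 17)*(-12) = -20*(-12) = 240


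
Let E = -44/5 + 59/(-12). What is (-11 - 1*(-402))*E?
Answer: -321793/60 ≈ -5363.2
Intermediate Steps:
E = -823/60 (E = -44*1/5 + 59*(-1/12) = -44/5 - 59/12 = -823/60 ≈ -13.717)
(-11 - 1*(-402))*E = (-11 - 1*(-402))*(-823/60) = (-11 + 402)*(-823/60) = 391*(-823/60) = -321793/60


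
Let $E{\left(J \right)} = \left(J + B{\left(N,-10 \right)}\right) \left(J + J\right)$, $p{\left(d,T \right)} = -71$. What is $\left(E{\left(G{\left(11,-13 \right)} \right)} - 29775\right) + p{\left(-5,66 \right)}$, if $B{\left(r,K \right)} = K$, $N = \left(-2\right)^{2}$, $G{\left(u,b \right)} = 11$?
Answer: $-29824$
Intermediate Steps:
$N = 4$
$E{\left(J \right)} = 2 J \left(-10 + J\right)$ ($E{\left(J \right)} = \left(J - 10\right) \left(J + J\right) = \left(-10 + J\right) 2 J = 2 J \left(-10 + J\right)$)
$\left(E{\left(G{\left(11,-13 \right)} \right)} - 29775\right) + p{\left(-5,66 \right)} = \left(2 \cdot 11 \left(-10 + 11\right) - 29775\right) - 71 = \left(2 \cdot 11 \cdot 1 - 29775\right) - 71 = \left(22 - 29775\right) - 71 = -29753 - 71 = -29824$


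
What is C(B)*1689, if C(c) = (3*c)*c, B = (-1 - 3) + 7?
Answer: 45603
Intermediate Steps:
B = 3 (B = -4 + 7 = 3)
C(c) = 3*c**2
C(B)*1689 = (3*3**2)*1689 = (3*9)*1689 = 27*1689 = 45603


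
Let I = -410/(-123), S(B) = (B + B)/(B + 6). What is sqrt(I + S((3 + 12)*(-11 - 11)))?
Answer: sqrt(435)/9 ≈ 2.3174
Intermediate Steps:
S(B) = 2*B/(6 + B) (S(B) = (2*B)/(6 + B) = 2*B/(6 + B))
I = 10/3 (I = -410*(-1/123) = 10/3 ≈ 3.3333)
sqrt(I + S((3 + 12)*(-11 - 11))) = sqrt(10/3 + 2*((3 + 12)*(-11 - 11))/(6 + (3 + 12)*(-11 - 11))) = sqrt(10/3 + 2*(15*(-22))/(6 + 15*(-22))) = sqrt(10/3 + 2*(-330)/(6 - 330)) = sqrt(10/3 + 2*(-330)/(-324)) = sqrt(10/3 + 2*(-330)*(-1/324)) = sqrt(10/3 + 55/27) = sqrt(145/27) = sqrt(435)/9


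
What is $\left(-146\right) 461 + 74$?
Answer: $-67232$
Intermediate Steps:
$\left(-146\right) 461 + 74 = -67306 + 74 = -67232$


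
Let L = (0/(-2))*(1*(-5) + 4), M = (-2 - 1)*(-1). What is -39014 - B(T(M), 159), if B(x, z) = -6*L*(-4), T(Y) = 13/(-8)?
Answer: -39014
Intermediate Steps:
M = 3 (M = -3*(-1) = 3)
T(Y) = -13/8 (T(Y) = 13*(-1/8) = -13/8)
L = 0 (L = (0*(-1/2))*(-5 + 4) = 0*(-1) = 0)
B(x, z) = 0 (B(x, z) = -6*0*(-4) = 0*(-4) = 0)
-39014 - B(T(M), 159) = -39014 - 1*0 = -39014 + 0 = -39014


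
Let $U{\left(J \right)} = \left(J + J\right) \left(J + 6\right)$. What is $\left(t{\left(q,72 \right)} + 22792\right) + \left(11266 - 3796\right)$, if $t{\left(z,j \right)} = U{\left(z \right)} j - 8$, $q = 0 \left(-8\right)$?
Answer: $30254$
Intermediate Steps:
$U{\left(J \right)} = 2 J \left(6 + J\right)$
$q = 0$
$t{\left(z,j \right)} = -8 + 2 j z \left(6 + z\right)$ ($t{\left(z,j \right)} = 2 z \left(6 + z\right) j - 8 = 2 j z \left(6 + z\right) - 8 = -8 + 2 j z \left(6 + z\right)$)
$\left(t{\left(q,72 \right)} + 22792\right) + \left(11266 - 3796\right) = \left(\left(-8 + 2 \cdot 72 \cdot 0 \left(6 + 0\right)\right) + 22792\right) + \left(11266 - 3796\right) = \left(\left(-8 + 2 \cdot 72 \cdot 0 \cdot 6\right) + 22792\right) + 7470 = \left(\left(-8 + 0\right) + 22792\right) + 7470 = \left(-8 + 22792\right) + 7470 = 22784 + 7470 = 30254$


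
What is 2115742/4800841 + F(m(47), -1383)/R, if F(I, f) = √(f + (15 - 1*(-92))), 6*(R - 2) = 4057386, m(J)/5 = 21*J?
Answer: 2115742/4800841 + 2*I*√319/676233 ≈ 0.4407 + 5.2824e-5*I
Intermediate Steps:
m(J) = 105*J (m(J) = 5*(21*J) = 105*J)
R = 676233 (R = 2 + (⅙)*4057386 = 2 + 676231 = 676233)
F(I, f) = √(107 + f) (F(I, f) = √(f + (15 + 92)) = √(f + 107) = √(107 + f))
2115742/4800841 + F(m(47), -1383)/R = 2115742/4800841 + √(107 - 1383)/676233 = 2115742*(1/4800841) + √(-1276)*(1/676233) = 2115742/4800841 + (2*I*√319)*(1/676233) = 2115742/4800841 + 2*I*√319/676233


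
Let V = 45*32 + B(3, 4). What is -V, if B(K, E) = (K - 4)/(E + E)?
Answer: -11519/8 ≈ -1439.9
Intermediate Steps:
B(K, E) = (-4 + K)/(2*E) (B(K, E) = (-4 + K)/((2*E)) = (-4 + K)*(1/(2*E)) = (-4 + K)/(2*E))
V = 11519/8 (V = 45*32 + (½)*(-4 + 3)/4 = 1440 + (½)*(¼)*(-1) = 1440 - ⅛ = 11519/8 ≈ 1439.9)
-V = -1*11519/8 = -11519/8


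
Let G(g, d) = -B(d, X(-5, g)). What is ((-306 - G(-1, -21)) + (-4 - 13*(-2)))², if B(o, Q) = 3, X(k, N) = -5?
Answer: 78961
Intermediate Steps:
G(g, d) = -3 (G(g, d) = -1*3 = -3)
((-306 - G(-1, -21)) + (-4 - 13*(-2)))² = ((-306 - 1*(-3)) + (-4 - 13*(-2)))² = ((-306 + 3) + (-4 + 26))² = (-303 + 22)² = (-281)² = 78961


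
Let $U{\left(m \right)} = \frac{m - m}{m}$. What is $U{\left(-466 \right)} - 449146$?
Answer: $-449146$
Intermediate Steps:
$U{\left(m \right)} = 0$ ($U{\left(m \right)} = \frac{0}{m} = 0$)
$U{\left(-466 \right)} - 449146 = 0 - 449146 = -449146$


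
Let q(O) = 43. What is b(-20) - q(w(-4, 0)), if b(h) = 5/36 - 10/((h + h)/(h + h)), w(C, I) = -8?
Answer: -1903/36 ≈ -52.861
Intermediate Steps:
b(h) = -355/36 (b(h) = 5*(1/36) - 10/((2*h)/((2*h))) = 5/36 - 10/((2*h)*(1/(2*h))) = 5/36 - 10/1 = 5/36 - 10*1 = 5/36 - 10 = -355/36)
b(-20) - q(w(-4, 0)) = -355/36 - 1*43 = -355/36 - 43 = -1903/36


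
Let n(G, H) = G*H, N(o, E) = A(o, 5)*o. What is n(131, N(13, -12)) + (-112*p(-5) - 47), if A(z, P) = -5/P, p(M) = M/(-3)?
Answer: -5810/3 ≈ -1936.7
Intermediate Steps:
p(M) = -M/3 (p(M) = M*(-⅓) = -M/3)
N(o, E) = -o (N(o, E) = (-5/5)*o = (-5*⅕)*o = -o)
n(131, N(13, -12)) + (-112*p(-5) - 47) = 131*(-1*13) + (-(-112)*(-5)/3 - 47) = 131*(-13) + (-112*5/3 - 47) = -1703 + (-560/3 - 47) = -1703 - 701/3 = -5810/3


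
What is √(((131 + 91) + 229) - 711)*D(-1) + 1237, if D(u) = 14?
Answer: 1237 + 28*I*√65 ≈ 1237.0 + 225.74*I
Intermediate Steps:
√(((131 + 91) + 229) - 711)*D(-1) + 1237 = √(((131 + 91) + 229) - 711)*14 + 1237 = √((222 + 229) - 711)*14 + 1237 = √(451 - 711)*14 + 1237 = √(-260)*14 + 1237 = (2*I*√65)*14 + 1237 = 28*I*√65 + 1237 = 1237 + 28*I*√65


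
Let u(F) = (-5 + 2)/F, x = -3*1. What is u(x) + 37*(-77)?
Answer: -2848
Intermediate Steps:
x = -3
u(F) = -3/F
u(x) + 37*(-77) = -3/(-3) + 37*(-77) = -3*(-⅓) - 2849 = 1 - 2849 = -2848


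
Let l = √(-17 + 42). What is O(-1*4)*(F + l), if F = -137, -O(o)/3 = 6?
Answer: 2376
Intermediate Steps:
O(o) = -18 (O(o) = -3*6 = -18)
l = 5 (l = √25 = 5)
O(-1*4)*(F + l) = -18*(-137 + 5) = -18*(-132) = 2376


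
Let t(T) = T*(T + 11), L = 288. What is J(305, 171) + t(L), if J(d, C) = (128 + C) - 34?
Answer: 86377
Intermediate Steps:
J(d, C) = 94 + C
t(T) = T*(11 + T)
J(305, 171) + t(L) = (94 + 171) + 288*(11 + 288) = 265 + 288*299 = 265 + 86112 = 86377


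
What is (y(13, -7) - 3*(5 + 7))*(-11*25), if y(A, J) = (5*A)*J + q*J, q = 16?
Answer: 165825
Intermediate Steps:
y(A, J) = 16*J + 5*A*J (y(A, J) = (5*A)*J + 16*J = 5*A*J + 16*J = 16*J + 5*A*J)
(y(13, -7) - 3*(5 + 7))*(-11*25) = (-7*(16 + 5*13) - 3*(5 + 7))*(-11*25) = (-7*(16 + 65) - 3*12)*(-275) = (-7*81 - 36)*(-275) = (-567 - 36)*(-275) = -603*(-275) = 165825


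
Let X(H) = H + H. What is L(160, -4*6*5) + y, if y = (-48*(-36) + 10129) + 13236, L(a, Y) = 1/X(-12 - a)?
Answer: 8631991/344 ≈ 25093.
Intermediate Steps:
X(H) = 2*H
L(a, Y) = 1/(-24 - 2*a) (L(a, Y) = 1/(2*(-12 - a)) = 1/(-24 - 2*a))
y = 25093 (y = (1728 + 10129) + 13236 = 11857 + 13236 = 25093)
L(160, -4*6*5) + y = -1/(24 + 2*160) + 25093 = -1/(24 + 320) + 25093 = -1/344 + 25093 = 8631991/344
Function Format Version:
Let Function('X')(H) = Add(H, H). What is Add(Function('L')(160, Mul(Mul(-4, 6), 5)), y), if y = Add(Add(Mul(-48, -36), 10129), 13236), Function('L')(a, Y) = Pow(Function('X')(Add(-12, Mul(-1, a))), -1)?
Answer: Rational(8631991, 344) ≈ 25093.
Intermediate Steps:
Function('X')(H) = Mul(2, H)
Function('L')(a, Y) = Pow(Add(-24, Mul(-2, a)), -1) (Function('L')(a, Y) = Pow(Mul(2, Add(-12, Mul(-1, a))), -1) = Pow(Add(-24, Mul(-2, a)), -1))
y = 25093 (y = Add(Add(1728, 10129), 13236) = Add(11857, 13236) = 25093)
Add(Function('L')(160, Mul(Mul(-4, 6), 5)), y) = Add(Mul(-1, Pow(Add(24, Mul(2, 160)), -1)), 25093) = Add(Mul(-1, Pow(Add(24, 320), -1)), 25093) = Add(Mul(-1, Pow(344, -1)), 25093) = Add(Mul(-1, Rational(1, 344)), 25093) = Add(Rational(-1, 344), 25093) = Rational(8631991, 344)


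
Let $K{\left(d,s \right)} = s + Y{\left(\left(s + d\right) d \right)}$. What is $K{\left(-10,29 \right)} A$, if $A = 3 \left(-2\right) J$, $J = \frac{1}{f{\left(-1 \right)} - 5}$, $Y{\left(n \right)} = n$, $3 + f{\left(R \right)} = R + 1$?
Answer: $- \frac{483}{4} \approx -120.75$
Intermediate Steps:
$f{\left(R \right)} = -2 + R$ ($f{\left(R \right)} = -3 + \left(R + 1\right) = -3 + \left(1 + R\right) = -2 + R$)
$J = - \frac{1}{8}$ ($J = \frac{1}{\left(-2 - 1\right) - 5} = \frac{1}{-3 - 5} = \frac{1}{-8} = - \frac{1}{8} \approx -0.125$)
$K{\left(d,s \right)} = s + d \left(d + s\right)$ ($K{\left(d,s \right)} = s + \left(s + d\right) d = s + \left(d + s\right) d = s + d \left(d + s\right)$)
$A = \frac{3}{4}$ ($A = 3 \left(-2\right) \left(- \frac{1}{8}\right) = \left(-6\right) \left(- \frac{1}{8}\right) = \frac{3}{4} \approx 0.75$)
$K{\left(-10,29 \right)} A = \left(29 - 10 \left(-10 + 29\right)\right) \frac{3}{4} = \left(29 - 190\right) \frac{3}{4} = \left(-161\right) \frac{3}{4} = - \frac{483}{4}$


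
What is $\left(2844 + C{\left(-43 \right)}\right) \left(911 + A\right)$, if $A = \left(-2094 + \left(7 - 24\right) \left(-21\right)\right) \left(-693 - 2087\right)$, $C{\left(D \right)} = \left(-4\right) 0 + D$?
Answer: $13528188571$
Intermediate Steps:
$C{\left(D \right)} = D$ ($C{\left(D \right)} = 0 + D = D$)
$A = 4828860$ ($A = \left(-2094 - -357\right) \left(-2780\right) = \left(-2094 + 357\right) \left(-2780\right) = \left(-1737\right) \left(-2780\right) = 4828860$)
$\left(2844 + C{\left(-43 \right)}\right) \left(911 + A\right) = \left(2844 - 43\right) \left(911 + 4828860\right) = 2801 \cdot 4829771 = 13528188571$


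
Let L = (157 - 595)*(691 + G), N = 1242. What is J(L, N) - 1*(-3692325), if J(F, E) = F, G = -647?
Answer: 3673053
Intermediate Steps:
L = -19272 (L = (157 - 595)*(691 - 647) = -438*44 = -19272)
J(L, N) - 1*(-3692325) = -19272 - 1*(-3692325) = -19272 + 3692325 = 3673053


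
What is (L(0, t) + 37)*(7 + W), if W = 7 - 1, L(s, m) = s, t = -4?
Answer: 481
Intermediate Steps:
W = 6
(L(0, t) + 37)*(7 + W) = (0 + 37)*(7 + 6) = 37*13 = 481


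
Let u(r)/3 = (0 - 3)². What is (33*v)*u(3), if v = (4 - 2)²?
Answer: 3564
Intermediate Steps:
u(r) = 27 (u(r) = 3*(0 - 3)² = 3*(-3)² = 3*9 = 27)
v = 4 (v = 2² = 4)
(33*v)*u(3) = (33*4)*27 = 132*27 = 3564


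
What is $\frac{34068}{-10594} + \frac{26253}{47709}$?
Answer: $- \frac{74845885}{28079397} \approx -2.6655$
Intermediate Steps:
$\frac{34068}{-10594} + \frac{26253}{47709} = 34068 \left(- \frac{1}{10594}\right) + 26253 \cdot \frac{1}{47709} = - \frac{17034}{5297} + \frac{2917}{5301} = - \frac{74845885}{28079397}$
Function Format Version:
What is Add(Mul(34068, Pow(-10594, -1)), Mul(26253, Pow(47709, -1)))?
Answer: Rational(-74845885, 28079397) ≈ -2.6655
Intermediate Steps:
Add(Mul(34068, Pow(-10594, -1)), Mul(26253, Pow(47709, -1))) = Add(Mul(34068, Rational(-1, 10594)), Mul(26253, Rational(1, 47709))) = Add(Rational(-17034, 5297), Rational(2917, 5301)) = Rational(-74845885, 28079397)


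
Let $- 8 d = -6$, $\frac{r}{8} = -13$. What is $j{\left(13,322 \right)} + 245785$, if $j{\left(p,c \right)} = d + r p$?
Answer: $\frac{977735}{4} \approx 2.4443 \cdot 10^{5}$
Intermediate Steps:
$r = -104$ ($r = 8 \left(-13\right) = -104$)
$d = \frac{3}{4}$ ($d = \left(- \frac{1}{8}\right) \left(-6\right) = \frac{3}{4} \approx 0.75$)
$j{\left(p,c \right)} = \frac{3}{4} - 104 p$
$j{\left(13,322 \right)} + 245785 = \left(\frac{3}{4} - 1352\right) + 245785 = - \frac{5405}{4} + 245785 = \frac{977735}{4}$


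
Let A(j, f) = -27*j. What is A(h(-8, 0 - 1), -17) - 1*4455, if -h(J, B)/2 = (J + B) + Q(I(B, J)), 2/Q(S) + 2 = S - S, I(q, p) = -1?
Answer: -4995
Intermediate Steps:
Q(S) = -1 (Q(S) = 2/(-2 + (S - S)) = 2/(-2 + 0) = 2/(-2) = 2*(-½) = -1)
h(J, B) = 2 - 2*B - 2*J (h(J, B) = -2*((J + B) - 1) = -2*((B + J) - 1) = -2*(-1 + B + J) = 2 - 2*B - 2*J)
A(h(-8, 0 - 1), -17) - 1*4455 = -27*(2 - 2*(0 - 1) - 2*(-8)) - 1*4455 = -27*(2 - 2*(-1) + 16) - 4455 = -27*(2 + 2 + 16) - 4455 = -27*20 - 4455 = -540 - 4455 = -4995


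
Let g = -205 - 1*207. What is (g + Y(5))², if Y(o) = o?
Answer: 165649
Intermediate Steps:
g = -412 (g = -205 - 207 = -412)
(g + Y(5))² = (-412 + 5)² = (-407)² = 165649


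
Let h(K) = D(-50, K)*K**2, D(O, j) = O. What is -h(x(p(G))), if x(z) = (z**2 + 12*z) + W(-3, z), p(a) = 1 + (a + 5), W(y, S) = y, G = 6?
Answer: 4061250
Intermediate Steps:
p(a) = 6 + a (p(a) = 1 + (5 + a) = 6 + a)
x(z) = -3 + z**2 + 12*z (x(z) = (z**2 + 12*z) - 3 = -3 + z**2 + 12*z)
h(K) = -50*K**2
-h(x(p(G))) = -(-50)*(-3 + (6 + 6)**2 + 12*(6 + 6))**2 = -(-50)*(-3 + 12**2 + 12*12)**2 = -(-50)*(-3 + 144 + 144)**2 = -(-50)*285**2 = -(-50)*81225 = -1*(-4061250) = 4061250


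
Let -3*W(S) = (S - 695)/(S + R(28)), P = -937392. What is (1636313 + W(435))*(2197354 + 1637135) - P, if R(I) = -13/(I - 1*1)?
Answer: 18402891168380982/2933 ≈ 6.2744e+12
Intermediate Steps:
R(I) = -13/(-1 + I) (R(I) = -13/(I - 1) = -13/(-1 + I))
W(S) = -(-695 + S)/(3*(-13/27 + S)) (W(S) = -(S - 695)/(3*(S - 13/(-1 + 28))) = -(-695 + S)/(3*(S - 13/27)) = -(-695 + S)/(3*(-13/27 + S)))
(1636313 + W(435))*(2197354 + 1637135) - P = (1636313 + 9*(695 - 1*435)/(-13 + 27*435))*(2197354 + 1637135) - 1*(-937392) = (1636313 + 9*(695 - 435)/(-13 + 11745))*3834489 + 937392 = (1636313 + 9*260/11732)*3834489 + 937392 = (1636313 + 9*(1/11732)*260)*3834489 + 937392 = (1636313 + 585/2933)*3834489 + 937392 = (4799306614/2933)*3834489 + 937392 = 18402888419010246/2933 + 937392 = 18402891168380982/2933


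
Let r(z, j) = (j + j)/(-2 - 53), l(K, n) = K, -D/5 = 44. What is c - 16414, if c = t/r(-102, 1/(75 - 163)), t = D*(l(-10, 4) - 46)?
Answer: 29797986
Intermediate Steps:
D = -220 (D = -5*44 = -220)
r(z, j) = -2*j/55 (r(z, j) = (2*j)/(-55) = (2*j)*(-1/55) = -2*j/55)
t = 12320 (t = -220*(-10 - 46) = -220*(-56) = 12320)
c = 29814400 (c = 12320/((-2/(55*(75 - 163)))) = 12320/((-2/55/(-88))) = 12320/((-2/55*(-1/88))) = 12320/(1/2420) = 12320*2420 = 29814400)
c - 16414 = 29814400 - 16414 = 29797986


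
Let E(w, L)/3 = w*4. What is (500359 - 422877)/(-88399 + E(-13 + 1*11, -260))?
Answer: -77482/88423 ≈ -0.87627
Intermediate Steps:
E(w, L) = 12*w (E(w, L) = 3*(w*4) = 3*(4*w) = 12*w)
(500359 - 422877)/(-88399 + E(-13 + 1*11, -260)) = (500359 - 422877)/(-88399 + 12*(-13 + 1*11)) = 77482/(-88399 + 12*(-13 + 11)) = 77482/(-88399 + 12*(-2)) = 77482/(-88399 - 24) = 77482/(-88423) = 77482*(-1/88423) = -77482/88423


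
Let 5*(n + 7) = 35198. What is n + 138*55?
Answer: 73113/5 ≈ 14623.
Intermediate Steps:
n = 35163/5 (n = -7 + (⅕)*35198 = -7 + 35198/5 = 35163/5 ≈ 7032.6)
n + 138*55 = 35163/5 + 138*55 = 35163/5 + 7590 = 73113/5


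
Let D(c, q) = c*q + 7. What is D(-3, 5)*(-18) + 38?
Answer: 182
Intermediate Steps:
D(c, q) = 7 + c*q
D(-3, 5)*(-18) + 38 = (7 - 3*5)*(-18) + 38 = (7 - 15)*(-18) + 38 = -8*(-18) + 38 = 144 + 38 = 182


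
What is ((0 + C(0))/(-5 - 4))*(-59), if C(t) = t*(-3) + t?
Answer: 0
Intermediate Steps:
C(t) = -2*t (C(t) = -3*t + t = -2*t)
((0 + C(0))/(-5 - 4))*(-59) = ((0 - 2*0)/(-5 - 4))*(-59) = ((0 + 0)/(-9))*(-59) = (0*(-1/9))*(-59) = 0*(-59) = 0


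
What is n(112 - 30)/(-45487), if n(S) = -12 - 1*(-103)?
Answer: -7/3499 ≈ -0.0020006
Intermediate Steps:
n(S) = 91 (n(S) = -12 + 103 = 91)
n(112 - 30)/(-45487) = 91/(-45487) = 91*(-1/45487) = -7/3499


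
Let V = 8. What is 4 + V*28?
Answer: 228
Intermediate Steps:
4 + V*28 = 4 + 8*28 = 4 + 224 = 228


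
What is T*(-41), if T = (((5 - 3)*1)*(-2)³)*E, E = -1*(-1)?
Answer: 656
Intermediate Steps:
E = 1
T = -16 (T = (((5 - 3)*1)*(-2)³)*1 = ((2*1)*(-8))*1 = (2*(-8))*1 = -16*1 = -16)
T*(-41) = -16*(-41) = 656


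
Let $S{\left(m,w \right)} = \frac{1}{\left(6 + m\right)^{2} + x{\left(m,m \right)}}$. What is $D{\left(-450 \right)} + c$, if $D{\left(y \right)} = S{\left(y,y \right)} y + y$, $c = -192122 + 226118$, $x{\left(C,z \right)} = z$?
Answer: $\frac{366557117}{10927} \approx 33546.0$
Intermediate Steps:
$S{\left(m,w \right)} = \frac{1}{m + \left(6 + m\right)^{2}}$ ($S{\left(m,w \right)} = \frac{1}{\left(6 + m\right)^{2} + m} = \frac{1}{m + \left(6 + m\right)^{2}}$)
$c = 33996$
$D{\left(y \right)} = y + \frac{y}{y + \left(6 + y\right)^{2}}$ ($D{\left(y \right)} = \frac{y}{y + \left(6 + y\right)^{2}} + y = y + \frac{y}{y + \left(6 + y\right)^{2}}$)
$D{\left(-450 \right)} + c = - \frac{450 \left(1 - 450 + \left(6 - 450\right)^{2}\right)}{-450 + \left(6 - 450\right)^{2}} + 33996 = - \frac{450 \left(1 - 450 + \left(-444\right)^{2}\right)}{-450 + \left(-444\right)^{2}} + 33996 = - \frac{450 \left(1 - 450 + 197136\right)}{-450 + 197136} + 33996 = \left(-450\right) \frac{1}{196686} \cdot 196687 + 33996 = - \frac{4917175}{10927} + 33996 = \frac{366557117}{10927}$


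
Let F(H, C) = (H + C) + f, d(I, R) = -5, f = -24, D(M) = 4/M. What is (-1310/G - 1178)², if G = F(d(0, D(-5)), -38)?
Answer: 6024243456/4489 ≈ 1.3420e+6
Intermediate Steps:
F(H, C) = -24 + C + H (F(H, C) = (H + C) - 24 = (C + H) - 24 = -24 + C + H)
G = -67 (G = -24 - 38 - 5 = -67)
(-1310/G - 1178)² = (-1310/(-67) - 1178)² = (-1310*(-1/67) - 1178)² = (1310/67 - 1178)² = (-77616/67)² = 6024243456/4489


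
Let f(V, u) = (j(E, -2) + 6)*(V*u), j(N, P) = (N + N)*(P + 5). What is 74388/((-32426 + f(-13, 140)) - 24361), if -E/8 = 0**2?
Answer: -24796/22569 ≈ -1.0987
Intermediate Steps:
E = 0 (E = -8*0**2 = -8*0 = 0)
j(N, P) = 2*N*(5 + P) (j(N, P) = (2*N)*(5 + P) = 2*N*(5 + P))
f(V, u) = 6*V*u (f(V, u) = (2*0*(5 - 2) + 6)*(V*u) = (2*0*3 + 6)*(V*u) = (0 + 6)*(V*u) = 6*(V*u) = 6*V*u)
74388/((-32426 + f(-13, 140)) - 24361) = 74388/((-32426 + 6*(-13)*140) - 24361) = 74388/((-32426 - 10920) - 24361) = 74388/(-43346 - 24361) = 74388/(-67707) = 74388*(-1/67707) = -24796/22569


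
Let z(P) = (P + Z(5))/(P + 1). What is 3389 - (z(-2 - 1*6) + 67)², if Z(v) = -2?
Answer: -63380/49 ≈ -1293.5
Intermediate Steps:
z(P) = (-2 + P)/(1 + P) (z(P) = (P - 2)/(P + 1) = (-2 + P)/(1 + P))
3389 - (z(-2 - 1*6) + 67)² = 3389 - ((-2 + (-2 - 1*6))/(1 + (-2 - 1*6)) + 67)² = 3389 - ((-2 + (-2 - 6))/(1 + (-2 - 6)) + 67)² = 3389 - ((-2 - 8)/(1 - 8) + 67)² = 3389 - (-10/(-7) + 67)² = 3389 - (-⅐*(-10) + 67)² = 3389 - (10/7 + 67)² = 3389 - (479/7)² = 3389 - 1*229441/49 = 3389 - 229441/49 = -63380/49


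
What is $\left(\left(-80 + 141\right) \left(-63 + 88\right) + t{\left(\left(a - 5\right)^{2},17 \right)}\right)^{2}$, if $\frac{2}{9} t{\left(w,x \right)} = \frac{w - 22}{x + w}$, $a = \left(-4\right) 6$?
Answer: $\frac{4527809521}{1936} \approx 2.3387 \cdot 10^{6}$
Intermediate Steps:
$a = -24$
$t{\left(w,x \right)} = \frac{9 \left(-22 + w\right)}{2 \left(w + x\right)}$ ($t{\left(w,x \right)} = \frac{9 \frac{w - 22}{x + w}}{2} = \frac{9 \frac{-22 + w}{w + x}}{2} = \frac{9 \left(-22 + w\right)}{2 \left(w + x\right)}$)
$\left(\left(-80 + 141\right) \left(-63 + 88\right) + t{\left(\left(a - 5\right)^{2},17 \right)}\right)^{2} = \left(\left(-80 + 141\right) \left(-63 + 88\right) + \frac{-99 + \frac{9 \left(-24 - 5\right)^{2}}{2}}{\left(-24 - 5\right)^{2} + 17}\right)^{2} = \left(61 \cdot 25 + \frac{-99 + \frac{9 \left(-29\right)^{2}}{2}}{\left(-29\right)^{2} + 17}\right)^{2} = \left(1525 + \frac{-99 + \frac{9}{2} \cdot 841}{841 + 17}\right)^{2} = \left(1525 + \frac{-99 + \frac{7569}{2}}{858}\right)^{2} = \left(1525 + \frac{1}{858} \cdot \frac{7371}{2}\right)^{2} = \left(1525 + \frac{189}{44}\right)^{2} = \left(\frac{67289}{44}\right)^{2} = \frac{4527809521}{1936}$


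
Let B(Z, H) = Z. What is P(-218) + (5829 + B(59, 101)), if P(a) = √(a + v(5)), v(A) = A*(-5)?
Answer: 5888 + 9*I*√3 ≈ 5888.0 + 15.588*I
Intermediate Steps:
v(A) = -5*A
P(a) = √(-25 + a) (P(a) = √(a - 5*5) = √(a - 25) = √(-25 + a))
P(-218) + (5829 + B(59, 101)) = √(-25 - 218) + (5829 + 59) = √(-243) + 5888 = 9*I*√3 + 5888 = 5888 + 9*I*√3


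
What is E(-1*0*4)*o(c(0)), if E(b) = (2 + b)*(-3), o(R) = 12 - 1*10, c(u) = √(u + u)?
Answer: -12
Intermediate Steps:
c(u) = √2*√u (c(u) = √(2*u) = √2*√u)
o(R) = 2 (o(R) = 12 - 10 = 2)
E(b) = -6 - 3*b
E(-1*0*4)*o(c(0)) = (-6 - 3*(-1*0)*4)*2 = (-6 - 0*4)*2 = (-6 - 3*0)*2 = (-6 + 0)*2 = -6*2 = -12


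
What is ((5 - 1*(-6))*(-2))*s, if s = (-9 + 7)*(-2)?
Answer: -88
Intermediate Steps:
s = 4 (s = -2*(-2) = 4)
((5 - 1*(-6))*(-2))*s = ((5 - 1*(-6))*(-2))*4 = ((5 + 6)*(-2))*4 = (11*(-2))*4 = -22*4 = -88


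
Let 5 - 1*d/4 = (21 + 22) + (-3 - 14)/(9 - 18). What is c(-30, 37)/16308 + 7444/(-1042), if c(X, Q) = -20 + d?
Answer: -136781830/19117053 ≈ -7.1550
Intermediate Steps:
d = -1436/9 (d = 20 - 4*((21 + 22) + (-3 - 14)/(9 - 18)) = 20 - 4*(43 - 17/(-9)) = 20 - 4*(43 - 17*(-1/9)) = 20 - 4*(43 + 17/9) = 20 - 4*404/9 = 20 - 1616/9 = -1436/9 ≈ -159.56)
c(X, Q) = -1616/9 (c(X, Q) = -20 - 1436/9 = -1616/9)
c(-30, 37)/16308 + 7444/(-1042) = -1616/9/16308 + 7444/(-1042) = -1616/9*1/16308 + 7444*(-1/1042) = -404/36693 - 3722/521 = -136781830/19117053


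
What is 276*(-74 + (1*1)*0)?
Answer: -20424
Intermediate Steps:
276*(-74 + (1*1)*0) = 276*(-74 + 1*0) = 276*(-74 + 0) = 276*(-74) = -20424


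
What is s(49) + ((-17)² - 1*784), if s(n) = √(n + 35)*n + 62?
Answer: -433 + 98*√21 ≈ 16.092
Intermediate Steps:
s(n) = 62 + n*√(35 + n) (s(n) = √(35 + n)*n + 62 = n*√(35 + n) + 62 = 62 + n*√(35 + n))
s(49) + ((-17)² - 1*784) = (62 + 49*√(35 + 49)) + ((-17)² - 1*784) = (62 + 49*√84) + (289 - 784) = (62 + 49*(2*√21)) - 495 = (62 + 98*√21) - 495 = -433 + 98*√21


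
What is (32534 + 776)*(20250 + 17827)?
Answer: 1268344870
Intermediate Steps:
(32534 + 776)*(20250 + 17827) = 33310*38077 = 1268344870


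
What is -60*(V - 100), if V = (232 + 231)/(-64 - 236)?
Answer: 30463/5 ≈ 6092.6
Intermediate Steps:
V = -463/300 (V = 463/(-300) = 463*(-1/300) = -463/300 ≈ -1.5433)
-60*(V - 100) = -60*(-463/300 - 100) = -60*(-30463/300) = 30463/5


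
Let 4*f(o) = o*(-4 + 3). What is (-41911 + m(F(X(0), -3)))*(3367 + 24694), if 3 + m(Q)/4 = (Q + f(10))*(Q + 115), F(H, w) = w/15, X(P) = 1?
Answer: -30279811331/25 ≈ -1.2112e+9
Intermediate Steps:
f(o) = -o/4 (f(o) = (o*(-4 + 3))/4 = (o*(-1))/4 = (-o)/4 = -o/4)
F(H, w) = w/15 (F(H, w) = w*(1/15) = w/15)
m(Q) = -12 + 4*(115 + Q)*(-5/2 + Q) (m(Q) = -12 + 4*((Q - ¼*10)*(Q + 115)) = -12 + 4*((Q - 5/2)*(115 + Q)) = -12 + 4*((-5/2 + Q)*(115 + Q)) = -12 + 4*((115 + Q)*(-5/2 + Q)) = -12 + 4*(115 + Q)*(-5/2 + Q))
(-41911 + m(F(X(0), -3)))*(3367 + 24694) = (-41911 + (-1162 + 4*((1/15)*(-3))² + 450*((1/15)*(-3))))*(3367 + 24694) = (-41911 + (-1162 + 4*(-⅕)² + 450*(-⅕)))*28061 = (-41911 + (-1162 + 4*(1/25) - 90))*28061 = (-41911 + (-1162 + 4/25 - 90))*28061 = (-41911 - 31296/25)*28061 = -1079071/25*28061 = -30279811331/25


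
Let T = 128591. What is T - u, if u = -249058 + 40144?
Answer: 337505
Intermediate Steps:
u = -208914
T - u = 128591 - 1*(-208914) = 128591 + 208914 = 337505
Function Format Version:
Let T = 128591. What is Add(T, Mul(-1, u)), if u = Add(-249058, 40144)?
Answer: 337505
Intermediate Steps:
u = -208914
Add(T, Mul(-1, u)) = Add(128591, Mul(-1, -208914)) = Add(128591, 208914) = 337505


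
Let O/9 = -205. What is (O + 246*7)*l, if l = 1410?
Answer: -173430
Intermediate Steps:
O = -1845 (O = 9*(-205) = -1845)
(O + 246*7)*l = (-1845 + 246*7)*1410 = (-1845 + 1722)*1410 = -123*1410 = -173430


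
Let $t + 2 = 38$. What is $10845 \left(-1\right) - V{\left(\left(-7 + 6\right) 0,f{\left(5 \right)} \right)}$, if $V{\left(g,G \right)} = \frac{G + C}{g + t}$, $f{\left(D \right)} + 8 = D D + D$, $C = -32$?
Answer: $- \frac{195205}{18} \approx -10845.0$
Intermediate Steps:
$t = 36$ ($t = -2 + 38 = 36$)
$f{\left(D \right)} = -8 + D + D^{2}$ ($f{\left(D \right)} = -8 + \left(D D + D\right) = -8 + \left(D^{2} + D\right) = -8 + \left(D + D^{2}\right) = -8 + D + D^{2}$)
$V{\left(g,G \right)} = \frac{-32 + G}{36 + g}$ ($V{\left(g,G \right)} = \frac{G - 32}{g + 36} = \frac{-32 + G}{36 + g}$)
$10845 \left(-1\right) - V{\left(\left(-7 + 6\right) 0,f{\left(5 \right)} \right)} = 10845 \left(-1\right) - \frac{-32 + \left(-8 + 5 + 5^{2}\right)}{36 + \left(-7 + 6\right) 0} = -10845 - \frac{-32 + \left(-8 + 5 + 25\right)}{36 - 0} = -10845 - \frac{-32 + 22}{36 + 0} = -10845 - \frac{1}{36} \left(-10\right) = -10845 - - \frac{5}{18} = -10845 + \frac{5}{18} = - \frac{195205}{18}$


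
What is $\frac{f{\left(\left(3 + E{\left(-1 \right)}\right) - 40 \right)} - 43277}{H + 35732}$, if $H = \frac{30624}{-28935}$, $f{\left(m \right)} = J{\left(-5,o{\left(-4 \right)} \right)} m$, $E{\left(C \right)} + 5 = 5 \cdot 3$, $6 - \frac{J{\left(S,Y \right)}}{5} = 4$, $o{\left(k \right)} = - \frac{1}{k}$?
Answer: $- \frac{420010815}{344624932} \approx -1.2187$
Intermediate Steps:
$J{\left(S,Y \right)} = 10$ ($J{\left(S,Y \right)} = 30 - 20 = 10$)
$E{\left(C \right)} = 10$ ($E{\left(C \right)} = -5 + 5 \cdot 3 = -5 + 15 = 10$)
$f{\left(m \right)} = 10 m$
$H = - \frac{10208}{9645}$ ($H = 30624 \left(- \frac{1}{28935}\right) = - \frac{10208}{9645} \approx -1.0584$)
$\frac{f{\left(\left(3 + E{\left(-1 \right)}\right) - 40 \right)} - 43277}{H + 35732} = \frac{10 \left(\left(3 + 10\right) - 40\right) - 43277}{- \frac{10208}{9645} + 35732} = \frac{10 \left(13 - 40\right) - 43277}{\frac{344624932}{9645}} = \left(10 \left(-27\right) - 43277\right) \frac{9645}{344624932} = \left(-270 - 43277\right) \frac{9645}{344624932} = \left(-43547\right) \frac{9645}{344624932} = - \frac{420010815}{344624932}$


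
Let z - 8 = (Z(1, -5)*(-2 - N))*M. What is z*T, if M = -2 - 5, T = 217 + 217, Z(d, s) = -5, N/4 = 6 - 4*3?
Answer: 337652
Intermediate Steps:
N = -24 (N = 4*(6 - 4*3) = 4*(6 - 12) = 4*(-6) = -24)
T = 434
M = -7
z = 778 (z = 8 - 5*(-2 - 1*(-24))*(-7) = 8 - 5*(-2 + 24)*(-7) = 8 - 5*22*(-7) = 8 - 110*(-7) = 8 + 770 = 778)
z*T = 778*434 = 337652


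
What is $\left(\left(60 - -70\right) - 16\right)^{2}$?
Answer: $12996$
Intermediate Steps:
$\left(\left(60 - -70\right) - 16\right)^{2} = \left(\left(60 + 70\right) - 16\right)^{2} = \left(130 - 16\right)^{2} = 114^{2} = 12996$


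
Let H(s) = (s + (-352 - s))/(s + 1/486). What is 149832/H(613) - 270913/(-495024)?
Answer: -12787462828427/49007376 ≈ -2.6093e+5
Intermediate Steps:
H(s) = -352/(1/486 + s) (H(s) = -352/(s + 1/486) = -352/(1/486 + s))
149832/H(613) - 270913/(-495024) = 149832/((-171072/(1 + 486*613))) - 270913/(-495024) = 149832/((-171072/(1 + 297918))) - 270913*(-1/495024) = 149832/((-171072/297919)) + 270913/495024 = 149832/((-171072*1/297919)) + 270913/495024 = 149832/(-171072/297919) + 270913/495024 = 149832*(-297919/171072) + 270913/495024 = -619969439/2376 + 270913/495024 = -12787462828427/49007376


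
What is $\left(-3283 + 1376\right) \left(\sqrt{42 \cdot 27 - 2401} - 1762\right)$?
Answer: $3360134 - 1907 i \sqrt{1267} \approx 3.3601 \cdot 10^{6} - 67880.0 i$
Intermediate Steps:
$\left(-3283 + 1376\right) \left(\sqrt{42 \cdot 27 - 2401} - 1762\right) = - 1907 \left(\sqrt{1134 - 2401} - 1762\right) = - 1907 \left(\sqrt{-1267} - 1762\right) = - 1907 \left(i \sqrt{1267} - 1762\right) = - 1907 \left(-1762 + i \sqrt{1267}\right) = 3360134 - 1907 i \sqrt{1267}$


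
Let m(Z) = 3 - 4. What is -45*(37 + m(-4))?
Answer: -1620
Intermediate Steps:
m(Z) = -1
-45*(37 + m(-4)) = -45*(37 - 1) = -45*36 = -1620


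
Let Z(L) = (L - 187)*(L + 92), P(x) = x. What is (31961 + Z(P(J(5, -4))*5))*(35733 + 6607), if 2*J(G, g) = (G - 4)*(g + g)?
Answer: 722193380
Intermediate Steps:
J(G, g) = g*(-4 + G) (J(G, g) = ((G - 4)*(g + g))/2 = ((-4 + G)*(2*g))/2 = (2*g*(-4 + G))/2 = g*(-4 + G))
Z(L) = (-187 + L)*(92 + L)
(31961 + Z(P(J(5, -4))*5))*(35733 + 6607) = (31961 + (-17204 + (-4*(-4 + 5)*5)**2 - 95*(-4*(-4 + 5))*5))*(35733 + 6607) = (31961 + (-17204 + (-4*1*5)**2 - 95*(-4*1)*5))*42340 = (31961 + (-17204 + (-4*5)**2 - (-380)*5))*42340 = (31961 + (-17204 + (-20)**2 - 95*(-20)))*42340 = (31961 + (-17204 + 400 + 1900))*42340 = (31961 - 14904)*42340 = 17057*42340 = 722193380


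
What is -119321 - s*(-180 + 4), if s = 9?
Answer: -117737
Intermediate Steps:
-119321 - s*(-180 + 4) = -119321 - 9*(-180 + 4) = -119321 - 9*(-176) = -119321 - 1*(-1584) = -119321 + 1584 = -117737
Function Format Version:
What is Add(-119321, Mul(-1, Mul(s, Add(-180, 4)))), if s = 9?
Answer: -117737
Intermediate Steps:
Add(-119321, Mul(-1, Mul(s, Add(-180, 4)))) = Add(-119321, Mul(-1, Mul(9, Add(-180, 4)))) = Add(-119321, Mul(-1, Mul(9, -176))) = Add(-119321, Mul(-1, -1584)) = Add(-119321, 1584) = -117737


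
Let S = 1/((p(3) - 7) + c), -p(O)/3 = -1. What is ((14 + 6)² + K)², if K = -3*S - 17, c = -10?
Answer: 28783225/196 ≈ 1.4685e+5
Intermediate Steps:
p(O) = 3 (p(O) = -3*(-1) = 3)
S = -1/14 (S = 1/((3 - 7) - 10) = 1/(-4 - 10) = 1/(-14) = -1/14 ≈ -0.071429)
K = -235/14 (K = -3*(-1/14) - 17 = 3/14 - 17 = -235/14 ≈ -16.786)
((14 + 6)² + K)² = ((14 + 6)² - 235/14)² = (20² - 235/14)² = (400 - 235/14)² = (5365/14)² = 28783225/196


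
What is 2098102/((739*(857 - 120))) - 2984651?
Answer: -1625567176491/544643 ≈ -2.9846e+6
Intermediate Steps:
2098102/((739*(857 - 120))) - 2984651 = 2098102/((739*737)) - 2984651 = 2098102/544643 - 2984651 = -1625567176491/544643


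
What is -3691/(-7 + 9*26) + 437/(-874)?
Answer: -7609/454 ≈ -16.760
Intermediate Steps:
-3691/(-7 + 9*26) + 437/(-874) = -3691/(-7 + 234) + 437*(-1/874) = -3691/227 - ½ = -7609/454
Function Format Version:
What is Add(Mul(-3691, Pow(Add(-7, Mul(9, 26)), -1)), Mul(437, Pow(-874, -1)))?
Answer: Rational(-7609, 454) ≈ -16.760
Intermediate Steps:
Add(Mul(-3691, Pow(Add(-7, Mul(9, 26)), -1)), Mul(437, Pow(-874, -1))) = Add(Mul(-3691, Pow(Add(-7, 234), -1)), Mul(437, Rational(-1, 874))) = Add(Mul(-3691, Pow(227, -1)), Rational(-1, 2)) = Add(Mul(-3691, Rational(1, 227)), Rational(-1, 2)) = Add(Rational(-3691, 227), Rational(-1, 2)) = Rational(-7609, 454)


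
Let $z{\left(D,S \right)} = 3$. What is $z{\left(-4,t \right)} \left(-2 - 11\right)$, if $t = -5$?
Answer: $-39$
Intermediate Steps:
$z{\left(-4,t \right)} \left(-2 - 11\right) = 3 \left(-2 - 11\right) = 3 \left(-13\right) = -39$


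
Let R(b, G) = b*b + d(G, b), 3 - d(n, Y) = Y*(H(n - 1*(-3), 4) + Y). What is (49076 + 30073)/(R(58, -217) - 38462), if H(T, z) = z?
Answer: -26383/12897 ≈ -2.0457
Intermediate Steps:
d(n, Y) = 3 - Y*(4 + Y)
R(b, G) = 3 - 4*b (R(b, G) = b*b + (3 - b² - 4*b) = b² + (3 - b² - 4*b) = 3 - 4*b)
(49076 + 30073)/(R(58, -217) - 38462) = (49076 + 30073)/((3 - 4*58) - 38462) = 79149/((3 - 232) - 38462) = 79149/(-229 - 38462) = 79149/(-38691) = 79149*(-1/38691) = -26383/12897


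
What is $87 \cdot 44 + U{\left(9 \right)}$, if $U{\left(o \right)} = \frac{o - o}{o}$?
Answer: $3828$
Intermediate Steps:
$U{\left(o \right)} = 0$ ($U{\left(o \right)} = \frac{0}{o} = 0$)
$87 \cdot 44 + U{\left(9 \right)} = 87 \cdot 44 + 0 = 3828 + 0 = 3828$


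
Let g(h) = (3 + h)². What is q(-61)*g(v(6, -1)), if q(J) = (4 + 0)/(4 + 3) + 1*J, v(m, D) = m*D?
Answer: -3807/7 ≈ -543.86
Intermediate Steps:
v(m, D) = D*m
q(J) = 4/7 + J
q(-61)*g(v(6, -1)) = (4/7 - 61)*(3 - 1*6)² = -423*(3 - 6)²/7 = -423/7*(-3)² = -423/7*9 = -3807/7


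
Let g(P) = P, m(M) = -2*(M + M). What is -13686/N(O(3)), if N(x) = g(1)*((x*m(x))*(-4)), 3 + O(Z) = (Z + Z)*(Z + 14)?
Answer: -2281/26136 ≈ -0.087274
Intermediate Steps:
m(M) = -4*M
O(Z) = -3 + 2*Z*(14 + Z) (O(Z) = -3 + (Z + Z)*(Z + 14) = -3 + (2*Z)*(14 + Z) = -3 + 2*Z*(14 + Z))
N(x) = 16*x**2 (N(x) = 1*((x*(-4*x))*(-4)) = 1*(-4*x**2*(-4)) = 1*(16*x**2) = 16*x**2)
-13686/N(O(3)) = -13686*1/(16*(-3 + 2*3**2 + 28*3)**2) = -13686*1/(16*(-3 + 2*9 + 84)**2) = -13686*1/(16*(-3 + 18 + 84)**2) = -13686/(16*99**2) = -13686/(16*9801) = -13686/156816 = -13686*1/156816 = -2281/26136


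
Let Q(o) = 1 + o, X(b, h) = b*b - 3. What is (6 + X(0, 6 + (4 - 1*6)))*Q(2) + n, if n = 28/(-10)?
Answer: 31/5 ≈ 6.2000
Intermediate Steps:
X(b, h) = -3 + b² (X(b, h) = b² - 3 = -3 + b²)
n = -14/5 (n = 28*(-⅒) = -14/5 ≈ -2.8000)
(6 + X(0, 6 + (4 - 1*6)))*Q(2) + n = (6 + (-3 + 0²))*(1 + 2) - 14/5 = (6 + (-3 + 0))*3 - 14/5 = (6 - 3)*3 - 14/5 = 3*3 - 14/5 = 9 - 14/5 = 31/5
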